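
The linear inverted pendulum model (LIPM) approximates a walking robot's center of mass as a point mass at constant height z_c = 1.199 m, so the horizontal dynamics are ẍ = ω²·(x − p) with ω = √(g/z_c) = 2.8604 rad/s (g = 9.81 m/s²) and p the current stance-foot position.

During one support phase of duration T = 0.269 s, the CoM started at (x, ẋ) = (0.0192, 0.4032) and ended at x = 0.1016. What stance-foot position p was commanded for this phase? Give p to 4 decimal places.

p = 0.1385

ωT = 2.8604·0.269 = 0.769448; cosh(ωT) = 1.310921, sinh(ωT) = 0.847652
x(T) = p + (x₀−p)·cosh(ωT) + (ẋ₀/ω)·sinh(ωT) ⇒ p·(1 − cosh) = x(T) − x₀·cosh − (ẋ₀/ω)·sinh
numerator   = 0.1016 − (0.0192)·1.310921 − (0.4032/2.8604)·0.847652 = -0.043054
denominator = 1 − 1.310921 = -0.310921
p = -0.043054 / -0.310921 = 0.1385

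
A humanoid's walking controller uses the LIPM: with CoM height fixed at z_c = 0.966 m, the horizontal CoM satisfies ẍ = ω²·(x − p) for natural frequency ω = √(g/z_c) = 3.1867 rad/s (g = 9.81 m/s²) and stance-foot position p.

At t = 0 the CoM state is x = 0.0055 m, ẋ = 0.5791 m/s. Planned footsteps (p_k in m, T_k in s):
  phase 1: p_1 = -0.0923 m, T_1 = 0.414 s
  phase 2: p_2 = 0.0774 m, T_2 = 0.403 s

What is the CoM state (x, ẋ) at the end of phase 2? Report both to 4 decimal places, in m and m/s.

phase 1: p=-0.0923, T=0.414, ωT=1.319294, cosh=2.004051, sinh=1.736727; start (x,ẋ)=(0.005500, 0.579100) → end (x,ẋ)=(0.419301, 1.701813)
phase 2: p=0.0774, T=0.403, ωT=1.284240, cosh=1.944392, sinh=1.667531; start (x,ẋ)=(0.419301, 1.701813) → end (x,ẋ)=(1.632712, 5.125828)

x = 1.6327, ẋ = 5.1258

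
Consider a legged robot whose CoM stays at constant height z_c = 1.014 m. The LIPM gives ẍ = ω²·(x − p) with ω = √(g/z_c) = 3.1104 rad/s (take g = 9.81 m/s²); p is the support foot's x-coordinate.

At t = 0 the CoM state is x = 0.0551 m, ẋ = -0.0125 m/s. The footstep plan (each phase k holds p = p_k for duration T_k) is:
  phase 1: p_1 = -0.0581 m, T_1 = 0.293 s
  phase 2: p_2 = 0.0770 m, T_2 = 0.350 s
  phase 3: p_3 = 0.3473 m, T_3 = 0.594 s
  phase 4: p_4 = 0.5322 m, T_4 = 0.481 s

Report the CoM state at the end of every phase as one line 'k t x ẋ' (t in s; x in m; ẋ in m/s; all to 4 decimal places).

1 0.2930 0.1013 0.3491
2 0.6430 0.2649 0.6766
3 1.2370 0.7524 1.4071
4 1.7180 2.0075 4.7506

phase 1: p=-0.0581, T=0.293, ωT=0.911347, cosh=1.444827, sinh=1.042845; start (x,ẋ)=(0.055100, -0.012500) → end (x,ẋ)=(0.101263, 0.349122)
phase 2: p=0.0770, T=0.350, ωT=1.088640, cosh=1.653453, sinh=1.316779; start (x,ẋ)=(0.101263, 0.349122) → end (x,ẋ)=(0.264918, 0.676634)
phase 3: p=0.3473, T=0.594, ωT=1.847578, cosh=3.251025, sinh=3.093407; start (x,ẋ)=(0.264918, 0.676634) → end (x,ẋ)=(0.752412, 1.407100)
phase 4: p=0.5322, T=0.481, ωT=1.496102, cosh=2.344128, sinh=2.120127; start (x,ẋ)=(0.752412, 1.407100) → end (x,ẋ)=(2.007521, 4.750601)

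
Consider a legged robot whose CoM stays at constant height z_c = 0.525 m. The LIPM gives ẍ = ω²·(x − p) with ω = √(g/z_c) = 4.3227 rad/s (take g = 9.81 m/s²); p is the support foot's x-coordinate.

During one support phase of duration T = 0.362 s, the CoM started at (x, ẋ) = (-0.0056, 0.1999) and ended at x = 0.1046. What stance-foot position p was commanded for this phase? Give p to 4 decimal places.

ωT = 4.3227·0.362 = 1.564817; cosh(ωT) = 2.495464, sinh(ωT) = 2.286338
x(T) = p + (x₀−p)·cosh(ωT) + (ẋ₀/ω)·sinh(ωT) ⇒ p·(1 − cosh) = x(T) − x₀·cosh − (ẋ₀/ω)·sinh
numerator   = 0.1046 − (-0.0056)·2.495464 − (0.1999/4.3227)·2.286338 = 0.012845
denominator = 1 − 2.495464 = -1.495464
p = 0.012845 / -1.495464 = -0.0086

p = -0.0086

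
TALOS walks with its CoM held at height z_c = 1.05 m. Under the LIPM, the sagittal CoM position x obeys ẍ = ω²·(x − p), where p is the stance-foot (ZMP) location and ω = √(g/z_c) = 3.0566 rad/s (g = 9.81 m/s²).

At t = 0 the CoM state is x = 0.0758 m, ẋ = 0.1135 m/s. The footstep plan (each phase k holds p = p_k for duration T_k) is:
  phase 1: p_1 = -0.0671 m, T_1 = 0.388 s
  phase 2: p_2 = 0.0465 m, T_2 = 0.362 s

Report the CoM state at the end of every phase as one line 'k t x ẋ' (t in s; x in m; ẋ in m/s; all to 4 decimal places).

phase 1: p=-0.0671, T=0.388, ωT=1.185961, cosh=1.789642, sinh=1.484189; start (x,ẋ)=(0.075800, 0.113500) → end (x,ẋ)=(0.243752, 0.851401)
phase 2: p=0.0465, T=0.362, ωT=1.106489, cosh=1.677221, sinh=1.346503; start (x,ẋ)=(0.243752, 0.851401) → end (x,ẋ)=(0.752397, 2.239820)

1 0.3880 0.2438 0.8514
2 0.7500 0.7524 2.2398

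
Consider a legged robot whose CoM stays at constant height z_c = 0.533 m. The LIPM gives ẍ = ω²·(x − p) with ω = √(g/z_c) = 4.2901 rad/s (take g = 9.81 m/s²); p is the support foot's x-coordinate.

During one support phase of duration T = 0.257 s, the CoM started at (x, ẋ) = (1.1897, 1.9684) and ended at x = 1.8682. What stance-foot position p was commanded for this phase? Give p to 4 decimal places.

p = 1.0949

ωT = 4.2901·0.257 = 1.102556; cosh(ωT) = 1.671938, sinh(ωT) = 1.339916
x(T) = p + (x₀−p)·cosh(ωT) + (ẋ₀/ω)·sinh(ωT) ⇒ p·(1 − cosh) = x(T) − x₀·cosh − (ẋ₀/ω)·sinh
numerator   = 1.8682 − (1.1897)·1.671938 − (1.9684/4.2901)·1.339916 = -0.735689
denominator = 1 − 1.671938 = -0.671938
p = -0.735689 / -0.671938 = 1.0949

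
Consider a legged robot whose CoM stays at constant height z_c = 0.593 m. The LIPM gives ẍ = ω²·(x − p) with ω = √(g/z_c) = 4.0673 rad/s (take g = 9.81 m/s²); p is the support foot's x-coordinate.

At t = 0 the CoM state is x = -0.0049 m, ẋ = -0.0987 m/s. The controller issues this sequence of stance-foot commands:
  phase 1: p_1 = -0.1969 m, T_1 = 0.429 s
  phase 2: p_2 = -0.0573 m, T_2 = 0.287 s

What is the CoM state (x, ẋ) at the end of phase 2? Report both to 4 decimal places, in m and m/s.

phase 1: p=-0.1969, T=0.429, ωT=1.744872, cosh=2.949917, sinh=2.775250; start (x,ẋ)=(-0.004900, -0.098700) → end (x,ẋ)=(0.302138, 1.876096)
phase 2: p=-0.0573, T=0.287, ωT=1.167315, cosh=1.762277, sinh=1.451076; start (x,ẋ)=(0.302138, 1.876096) → end (x,ẋ)=(1.245457, 5.427590)

x = 1.2455, ẋ = 5.4276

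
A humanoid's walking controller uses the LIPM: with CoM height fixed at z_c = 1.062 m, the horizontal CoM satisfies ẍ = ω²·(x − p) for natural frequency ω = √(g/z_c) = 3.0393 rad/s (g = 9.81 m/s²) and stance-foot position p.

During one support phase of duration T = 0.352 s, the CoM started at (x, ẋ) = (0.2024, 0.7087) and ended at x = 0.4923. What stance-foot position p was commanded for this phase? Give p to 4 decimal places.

p = 0.2182

ωT = 3.0393·0.352 = 1.069834; cosh(ωT) = 1.628980, sinh(ωT) = 1.285914
x(T) = p + (x₀−p)·cosh(ωT) + (ẋ₀/ω)·sinh(ωT) ⇒ p·(1 − cosh) = x(T) − x₀·cosh − (ẋ₀/ω)·sinh
numerator   = 0.4923 − (0.2024)·1.628980 − (0.7087/3.0393)·1.285914 = -0.137253
denominator = 1 − 1.628980 = -0.628980
p = -0.137253 / -0.628980 = 0.2182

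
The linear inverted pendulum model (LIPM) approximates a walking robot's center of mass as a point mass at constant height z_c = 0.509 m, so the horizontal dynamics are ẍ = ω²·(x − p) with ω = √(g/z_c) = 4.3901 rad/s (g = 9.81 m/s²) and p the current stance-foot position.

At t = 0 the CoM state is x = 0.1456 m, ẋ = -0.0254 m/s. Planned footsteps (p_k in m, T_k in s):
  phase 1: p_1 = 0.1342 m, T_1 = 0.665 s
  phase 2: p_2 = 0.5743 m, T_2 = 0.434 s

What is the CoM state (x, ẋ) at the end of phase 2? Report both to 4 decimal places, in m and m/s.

x = -0.5878, ẋ = -4.8149

phase 1: p=0.1342, T=0.665, ωT=2.919417, cosh=9.292218, sinh=9.238253; start (x,ẋ)=(0.145600, -0.025400) → end (x,ẋ)=(0.186681, 0.226326)
phase 2: p=0.5743, T=0.434, ωT=1.905303, cosh=3.435112, sinh=3.286335; start (x,ẋ)=(0.186681, 0.226326) → end (x,ẋ)=(-0.587792, -4.814854)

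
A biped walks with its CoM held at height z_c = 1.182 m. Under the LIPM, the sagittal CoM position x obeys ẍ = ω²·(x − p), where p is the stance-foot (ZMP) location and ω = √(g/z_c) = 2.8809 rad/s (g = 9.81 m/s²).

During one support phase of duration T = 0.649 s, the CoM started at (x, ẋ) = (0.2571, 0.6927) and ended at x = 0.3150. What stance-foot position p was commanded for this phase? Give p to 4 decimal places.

p = 0.5602

ωT = 2.8809·0.649 = 1.869704; cosh(ωT) = 3.320273, sinh(ωT) = 3.166104
x(T) = p + (x₀−p)·cosh(ωT) + (ẋ₀/ω)·sinh(ωT) ⇒ p·(1 − cosh) = x(T) − x₀·cosh − (ẋ₀/ω)·sinh
numerator   = 0.3150 − (0.2571)·3.320273 − (0.6927/2.8809)·3.166104 = -1.299918
denominator = 1 − 3.320273 = -2.320273
p = -1.299918 / -2.320273 = 0.5602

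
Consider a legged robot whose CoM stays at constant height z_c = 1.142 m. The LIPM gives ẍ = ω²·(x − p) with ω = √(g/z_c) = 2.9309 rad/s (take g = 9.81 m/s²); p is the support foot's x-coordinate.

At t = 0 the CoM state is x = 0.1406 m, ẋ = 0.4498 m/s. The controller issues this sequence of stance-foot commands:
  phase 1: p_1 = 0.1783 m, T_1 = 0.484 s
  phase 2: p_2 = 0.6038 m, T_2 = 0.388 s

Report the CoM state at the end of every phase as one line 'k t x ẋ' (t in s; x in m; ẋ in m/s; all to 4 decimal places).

1 0.4840 0.3943 0.7687
2 0.8720 0.6104 0.4628

phase 1: p=0.1783, T=0.484, ωT=1.418556, cosh=2.186606, sinh=1.944543; start (x,ẋ)=(0.140600, 0.449800) → end (x,ẋ)=(0.394290, 0.768673)
phase 2: p=0.6038, T=0.388, ωT=1.137189, cosh=1.719356, sinh=1.398636; start (x,ẋ)=(0.394290, 0.768673) → end (x,ẋ)=(0.610392, 0.462788)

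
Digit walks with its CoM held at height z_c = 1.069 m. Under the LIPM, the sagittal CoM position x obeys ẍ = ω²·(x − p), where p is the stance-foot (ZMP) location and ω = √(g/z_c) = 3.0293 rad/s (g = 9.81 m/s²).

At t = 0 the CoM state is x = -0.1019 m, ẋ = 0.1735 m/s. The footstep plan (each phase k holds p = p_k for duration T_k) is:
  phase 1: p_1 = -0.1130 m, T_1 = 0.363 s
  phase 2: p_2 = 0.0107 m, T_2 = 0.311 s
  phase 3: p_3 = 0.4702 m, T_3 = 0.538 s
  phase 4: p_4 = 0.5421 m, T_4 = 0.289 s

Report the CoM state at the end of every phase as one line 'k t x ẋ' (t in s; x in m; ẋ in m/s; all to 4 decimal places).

1 0.3630 -0.0180 0.3343
2 0.6740 0.0883 0.3993
3 1.2120 -0.2182 -1.7803
4 1.5010 -1.1114 -4.7912

phase 1: p=-0.1130, T=0.363, ωT=1.099636, cosh=1.668032, sinh=1.335040; start (x,ẋ)=(-0.101900, 0.173500) → end (x,ẋ)=(-0.018022, 0.334295)
phase 2: p=0.0107, T=0.311, ωT=0.942112, cosh=1.477599, sinh=1.087795; start (x,ẋ)=(-0.018022, 0.334295) → end (x,ẋ)=(0.088303, 0.399308)
phase 3: p=0.4702, T=0.538, ωT=1.629763, cosh=2.649322, sinh=2.453346; start (x,ẋ)=(0.088303, 0.399308) → end (x,ẋ)=(-0.218180, -1.780334)
phase 4: p=0.5421, T=0.289, ωT=0.875468, cosh=1.408332, sinh=0.991665; start (x,ẋ)=(-0.218180, -1.780334) → end (x,ẋ)=(-1.111433, -4.791221)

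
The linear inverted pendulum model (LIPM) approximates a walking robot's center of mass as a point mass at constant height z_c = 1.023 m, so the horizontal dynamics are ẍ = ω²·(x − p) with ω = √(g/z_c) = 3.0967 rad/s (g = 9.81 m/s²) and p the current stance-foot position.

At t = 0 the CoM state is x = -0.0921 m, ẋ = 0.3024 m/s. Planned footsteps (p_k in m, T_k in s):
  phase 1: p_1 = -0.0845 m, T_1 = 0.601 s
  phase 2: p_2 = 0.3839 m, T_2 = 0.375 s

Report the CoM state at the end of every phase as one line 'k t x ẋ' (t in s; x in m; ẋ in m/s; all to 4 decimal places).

phase 1: p=-0.0845, T=0.601, ωT=1.861117, cosh=3.293207, sinh=3.137708; start (x,ẋ)=(-0.092100, 0.302400) → end (x,ẋ)=(0.196876, 0.922020)
phase 2: p=0.3839, T=0.375, ωT=1.161262, cosh=1.753527, sinh=1.440436; start (x,ẋ)=(0.196876, 0.922020) → end (x,ẋ)=(0.484828, 0.782548)

1 0.6010 0.1969 0.9220
2 0.9760 0.4848 0.7825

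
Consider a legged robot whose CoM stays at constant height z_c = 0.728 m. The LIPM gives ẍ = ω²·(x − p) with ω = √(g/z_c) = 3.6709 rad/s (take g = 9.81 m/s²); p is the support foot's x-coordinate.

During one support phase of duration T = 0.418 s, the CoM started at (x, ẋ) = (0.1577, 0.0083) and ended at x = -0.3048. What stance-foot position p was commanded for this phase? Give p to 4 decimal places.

ωT = 3.6709·0.418 = 1.534436; cosh(ωT) = 2.427143, sinh(ωT) = 2.211566
x(T) = p + (x₀−p)·cosh(ωT) + (ẋ₀/ω)·sinh(ωT) ⇒ p·(1 − cosh) = x(T) − x₀·cosh − (ẋ₀/ω)·sinh
numerator   = -0.3048 − (0.1577)·2.427143 − (0.0083/3.6709)·2.211566 = -0.692561
denominator = 1 − 2.427143 = -1.427143
p = -0.692561 / -1.427143 = 0.4853

p = 0.4853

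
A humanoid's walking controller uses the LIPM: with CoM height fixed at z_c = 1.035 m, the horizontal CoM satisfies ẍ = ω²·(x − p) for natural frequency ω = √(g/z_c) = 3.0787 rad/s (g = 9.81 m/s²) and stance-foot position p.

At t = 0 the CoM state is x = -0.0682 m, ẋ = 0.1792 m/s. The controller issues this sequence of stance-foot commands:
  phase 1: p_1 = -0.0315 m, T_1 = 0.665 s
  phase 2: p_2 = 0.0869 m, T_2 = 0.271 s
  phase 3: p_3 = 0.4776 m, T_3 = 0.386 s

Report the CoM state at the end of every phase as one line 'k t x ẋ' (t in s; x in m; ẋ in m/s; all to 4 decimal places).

phase 1: p=-0.0315, T=0.665, ωT=2.047335, cosh=3.938155, sinh=3.809076; start (x,ẋ)=(-0.068200, 0.179200) → end (x,ẋ)=(0.045682, 0.275336)
phase 2: p=0.0869, T=0.271, ωT=0.834328, cosh=1.368716, sinh=0.934549; start (x,ẋ)=(0.045682, 0.275336) → end (x,ẋ)=(0.114064, 0.258266)
phase 3: p=0.4776, T=0.386, ωT=1.188378, cosh=1.793235, sinh=1.488520; start (x,ẋ)=(0.114064, 0.258266) → end (x,ẋ)=(-0.049437, -1.202848)

1 0.6650 0.0457 0.2753
2 0.9360 0.1141 0.2583
3 1.3220 -0.0494 -1.2028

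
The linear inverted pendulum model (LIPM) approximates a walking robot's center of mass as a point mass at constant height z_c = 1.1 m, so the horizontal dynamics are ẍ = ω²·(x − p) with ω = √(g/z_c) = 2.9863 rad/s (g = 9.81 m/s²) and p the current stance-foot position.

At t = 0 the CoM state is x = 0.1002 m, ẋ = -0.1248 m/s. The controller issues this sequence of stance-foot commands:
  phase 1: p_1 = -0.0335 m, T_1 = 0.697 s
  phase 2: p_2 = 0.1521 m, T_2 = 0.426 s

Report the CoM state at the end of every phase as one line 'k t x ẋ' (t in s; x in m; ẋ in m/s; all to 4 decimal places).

1 0.6970 0.3458 1.0674
2 1.1230 1.1126 3.0053

phase 1: p=-0.0335, T=0.697, ωT=2.081451, cosh=4.070421, sinh=3.945672; start (x,ẋ)=(0.100200, -0.124800) → end (x,ẋ)=(0.345822, 1.067393)
phase 2: p=0.1521, T=0.426, ωT=1.272164, cosh=1.924395, sinh=1.644171; start (x,ẋ)=(0.345822, 1.067393) → end (x,ẋ)=(1.112574, 3.005260)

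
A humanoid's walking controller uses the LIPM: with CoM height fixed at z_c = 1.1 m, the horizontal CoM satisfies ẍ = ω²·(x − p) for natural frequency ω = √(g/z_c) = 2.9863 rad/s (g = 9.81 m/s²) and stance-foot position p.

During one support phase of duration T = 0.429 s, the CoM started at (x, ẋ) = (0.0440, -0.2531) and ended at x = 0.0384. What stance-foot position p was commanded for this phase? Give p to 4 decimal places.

ωT = 2.9863·0.429 = 1.281123; cosh(ωT) = 1.939203, sinh(ωT) = 1.661477
x(T) = p + (x₀−p)·cosh(ωT) + (ẋ₀/ω)·sinh(ωT) ⇒ p·(1 − cosh) = x(T) − x₀·cosh − (ẋ₀/ω)·sinh
numerator   = 0.0384 − (0.0440)·1.939203 − (-0.2531/2.9863)·1.661477 = 0.093891
denominator = 1 − 1.939203 = -0.939203
p = 0.093891 / -0.939203 = -0.1000

p = -0.1000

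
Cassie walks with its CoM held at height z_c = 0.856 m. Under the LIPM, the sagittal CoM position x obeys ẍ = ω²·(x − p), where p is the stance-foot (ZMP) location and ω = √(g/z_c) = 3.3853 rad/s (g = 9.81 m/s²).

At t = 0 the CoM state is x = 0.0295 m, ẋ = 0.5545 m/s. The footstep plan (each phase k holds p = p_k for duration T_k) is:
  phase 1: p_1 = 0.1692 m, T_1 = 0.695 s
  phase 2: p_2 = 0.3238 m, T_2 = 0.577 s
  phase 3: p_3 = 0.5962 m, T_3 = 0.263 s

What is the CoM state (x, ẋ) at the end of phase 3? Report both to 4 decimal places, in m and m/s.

phase 1: p=0.1692, T=0.695, ωT=2.352783, cosh=5.304951, sinh=5.209846; start (x,ẋ)=(0.029500, 0.554500) → end (x,ẋ)=(0.281453, 0.477721)
phase 2: p=0.3238, T=0.577, ωT=1.953318, cosh=3.596925, sinh=3.455123; start (x,ẋ)=(0.281453, 0.477721) → end (x,ẋ)=(0.659054, 1.223005)
phase 3: p=0.5962, T=0.263, ωT=0.890334, cosh=1.423231, sinh=1.012712; start (x,ẋ)=(0.659054, 1.223005) → end (x,ẋ)=(1.051517, 1.956102)

x = 1.0515, ẋ = 1.9561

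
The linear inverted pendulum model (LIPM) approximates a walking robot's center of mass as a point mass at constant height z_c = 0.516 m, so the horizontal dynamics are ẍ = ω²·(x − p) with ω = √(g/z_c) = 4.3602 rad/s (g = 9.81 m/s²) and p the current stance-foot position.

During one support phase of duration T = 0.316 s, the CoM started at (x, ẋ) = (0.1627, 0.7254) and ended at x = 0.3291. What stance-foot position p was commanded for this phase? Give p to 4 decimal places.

ωT = 4.3602·0.316 = 1.377823; cosh(ωT) = 2.109193, sinh(ωT) = 1.857066
x(T) = p + (x₀−p)·cosh(ωT) + (ẋ₀/ω)·sinh(ωT) ⇒ p·(1 − cosh) = x(T) − x₀·cosh − (ẋ₀/ω)·sinh
numerator   = 0.3291 − (0.1627)·2.109193 − (0.7254/4.3602)·1.857066 = -0.323023
denominator = 1 − 2.109193 = -1.109193
p = -0.323023 / -1.109193 = 0.2912

p = 0.2912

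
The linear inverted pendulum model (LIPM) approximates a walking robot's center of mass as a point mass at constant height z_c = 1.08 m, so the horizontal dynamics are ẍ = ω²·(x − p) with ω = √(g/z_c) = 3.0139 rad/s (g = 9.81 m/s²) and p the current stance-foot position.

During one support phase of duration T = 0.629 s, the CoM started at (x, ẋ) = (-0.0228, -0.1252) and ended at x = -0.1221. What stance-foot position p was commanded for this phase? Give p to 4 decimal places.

ωT = 3.0139·0.629 = 1.895743; cosh(ωT) = 3.403850, sinh(ωT) = 3.253644
x(T) = p + (x₀−p)·cosh(ωT) + (ẋ₀/ω)·sinh(ωT) ⇒ p·(1 − cosh) = x(T) − x₀·cosh − (ẋ₀/ω)·sinh
numerator   = -0.1221 − (-0.0228)·3.403850 − (-0.1252/3.0139)·3.253644 = 0.090667
denominator = 1 − 3.403850 = -2.403850
p = 0.090667 / -2.403850 = -0.0377

p = -0.0377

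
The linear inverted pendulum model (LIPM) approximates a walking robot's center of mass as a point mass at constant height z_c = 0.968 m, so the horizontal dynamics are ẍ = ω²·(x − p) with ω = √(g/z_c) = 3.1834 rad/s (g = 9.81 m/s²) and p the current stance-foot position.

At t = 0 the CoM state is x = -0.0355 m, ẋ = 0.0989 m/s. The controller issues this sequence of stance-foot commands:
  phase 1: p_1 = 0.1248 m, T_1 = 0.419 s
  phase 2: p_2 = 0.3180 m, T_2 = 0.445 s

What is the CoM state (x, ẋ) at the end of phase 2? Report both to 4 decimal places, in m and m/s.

x = -1.1211, ẋ = -4.3930

phase 1: p=0.1248, T=0.419, ωT=1.333845, cosh=2.029535, sinh=1.766073; start (x,ẋ)=(-0.035500, 0.098900) → end (x,ẋ)=(-0.145667, -0.700504)
phase 2: p=0.3180, T=0.445, ωT=1.416613, cosh=2.182833, sinh=1.940299; start (x,ẋ)=(-0.145667, -0.700504) → end (x,ẋ)=(-1.121069, -4.393039)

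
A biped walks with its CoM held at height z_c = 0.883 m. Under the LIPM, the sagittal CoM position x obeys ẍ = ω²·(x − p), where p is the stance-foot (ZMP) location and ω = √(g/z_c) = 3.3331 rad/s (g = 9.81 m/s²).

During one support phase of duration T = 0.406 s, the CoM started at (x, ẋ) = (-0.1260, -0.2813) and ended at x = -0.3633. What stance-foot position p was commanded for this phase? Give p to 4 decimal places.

p = -0.0462

ωT = 3.3331·0.406 = 1.353239; cosh(ωT) = 2.064170, sinh(ωT) = 1.805768
x(T) = p + (x₀−p)·cosh(ωT) + (ẋ₀/ω)·sinh(ωT) ⇒ p·(1 − cosh) = x(T) − x₀·cosh − (ẋ₀/ω)·sinh
numerator   = -0.3633 − (-0.1260)·2.064170 − (-0.2813/3.3331)·1.805768 = 0.049185
denominator = 1 − 2.064170 = -1.064170
p = 0.049185 / -1.064170 = -0.0462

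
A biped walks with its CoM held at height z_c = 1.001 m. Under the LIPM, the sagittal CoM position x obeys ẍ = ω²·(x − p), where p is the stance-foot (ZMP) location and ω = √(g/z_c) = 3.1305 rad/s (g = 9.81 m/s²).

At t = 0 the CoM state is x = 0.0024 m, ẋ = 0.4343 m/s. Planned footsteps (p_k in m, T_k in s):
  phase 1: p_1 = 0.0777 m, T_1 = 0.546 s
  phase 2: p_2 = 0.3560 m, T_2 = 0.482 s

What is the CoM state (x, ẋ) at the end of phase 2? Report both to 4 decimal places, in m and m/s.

phase 1: p=0.0777, T=0.546, ωT=1.709253, cosh=2.852917, sinh=2.671916; start (x,ẋ)=(0.002400, 0.434300) → end (x,ẋ)=(0.233555, 0.609180)
phase 2: p=0.3560, T=0.482, ωT=1.508901, cosh=2.371456, sinh=2.150303; start (x,ẋ)=(0.233555, 0.609180) → end (x,ẋ)=(0.484066, 0.620403)

x = 0.4841, ẋ = 0.6204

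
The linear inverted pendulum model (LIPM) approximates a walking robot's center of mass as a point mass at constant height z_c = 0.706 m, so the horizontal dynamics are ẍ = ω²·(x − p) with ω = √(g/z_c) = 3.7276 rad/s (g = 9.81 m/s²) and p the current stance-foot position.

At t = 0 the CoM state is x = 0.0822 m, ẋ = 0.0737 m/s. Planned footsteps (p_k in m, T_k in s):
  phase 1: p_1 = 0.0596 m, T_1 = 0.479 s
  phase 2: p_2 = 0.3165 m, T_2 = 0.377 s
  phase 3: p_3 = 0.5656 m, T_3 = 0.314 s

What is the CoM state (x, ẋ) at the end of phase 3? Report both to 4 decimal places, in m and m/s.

x = 0.0878, ẋ = -1.4203

phase 1: p=0.0596, T=0.479, ωT=1.785520, cosh=3.065196, sinh=2.897486; start (x,ẋ)=(0.082200, 0.073700) → end (x,ẋ)=(0.186161, 0.470000)
phase 2: p=0.3165, T=0.377, ωT=1.405305, cosh=2.161031, sinh=1.915739; start (x,ẋ)=(0.186161, 0.470000) → end (x,ẋ)=(0.276382, 0.084919)
phase 3: p=0.5656, T=0.314, ωT=1.170466, cosh=1.766859, sinh=1.456637; start (x,ẋ)=(0.276382, 0.084919) → end (x,ẋ)=(0.087776, -1.420344)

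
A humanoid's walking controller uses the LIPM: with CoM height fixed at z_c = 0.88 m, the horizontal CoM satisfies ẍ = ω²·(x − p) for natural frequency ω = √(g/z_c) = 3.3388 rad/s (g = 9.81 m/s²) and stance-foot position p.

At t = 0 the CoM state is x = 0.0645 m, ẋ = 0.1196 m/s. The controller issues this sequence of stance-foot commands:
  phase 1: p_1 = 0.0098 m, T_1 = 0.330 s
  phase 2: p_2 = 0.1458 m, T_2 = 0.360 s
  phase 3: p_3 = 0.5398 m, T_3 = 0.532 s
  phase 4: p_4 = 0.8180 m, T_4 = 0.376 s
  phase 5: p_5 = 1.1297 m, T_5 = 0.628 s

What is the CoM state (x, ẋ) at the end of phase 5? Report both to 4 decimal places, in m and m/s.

x = 0.9133, ẋ = -0.5536

phase 1: p=0.0098, T=0.330, ωT=1.101804, cosh=1.670931, sinh=1.338660; start (x,ẋ)=(0.064500, 0.119600) → end (x,ẋ)=(0.149152, 0.444326)
phase 2: p=0.1458, T=0.360, ωT=1.201968, cosh=1.813630, sinh=1.513028; start (x,ẋ)=(0.149152, 0.444326) → end (x,ẋ)=(0.353233, 0.822778)
phase 3: p=0.5398, T=0.532, ωT=1.776242, cosh=3.038442, sinh=2.869169; start (x,ẋ)=(0.353233, 0.822778) → end (x,ẋ)=(0.679974, 0.712729)
phase 4: p=0.8180, T=0.376, ωT=1.255389, cosh=1.897084, sinh=1.612119; start (x,ẋ)=(0.679974, 0.712729) → end (x,ẋ)=(0.900290, 0.609175)
phase 5: p=1.1297, T=0.628, ωT=2.096766, cosh=4.131330, sinh=4.008477; start (x,ẋ)=(0.900290, 0.609175) → end (x,ẋ)=(0.913290, -0.553612)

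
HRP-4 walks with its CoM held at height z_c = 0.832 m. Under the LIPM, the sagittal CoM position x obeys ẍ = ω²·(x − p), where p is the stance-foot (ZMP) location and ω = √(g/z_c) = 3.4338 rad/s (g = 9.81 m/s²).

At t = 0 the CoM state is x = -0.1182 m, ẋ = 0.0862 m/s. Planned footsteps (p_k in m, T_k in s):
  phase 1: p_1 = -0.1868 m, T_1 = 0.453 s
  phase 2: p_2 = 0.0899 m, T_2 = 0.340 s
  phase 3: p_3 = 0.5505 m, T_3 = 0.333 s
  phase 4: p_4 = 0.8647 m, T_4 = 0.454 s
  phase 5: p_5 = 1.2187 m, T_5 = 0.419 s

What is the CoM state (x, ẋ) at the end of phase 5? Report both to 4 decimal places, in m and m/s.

phase 1: p=-0.1868, T=0.453, ωT=1.555511, cosh=2.474295, sinh=2.263214; start (x,ẋ)=(-0.118200, 0.086200) → end (x,ẋ)=(0.039751, 0.746404)
phase 2: p=0.0899, T=0.340, ωT=1.167492, cosh=1.762534, sinh=1.451388; start (x,ẋ)=(0.039751, 0.746404) → end (x,ẋ)=(0.316998, 1.065631)
phase 3: p=0.5505, T=0.333, ωT=1.143455, cosh=1.728154, sinh=1.409438; start (x,ẋ)=(0.316998, 1.065631) → end (x,ẋ)=(0.584372, 0.711489)
phase 4: p=0.8647, T=0.454, ωT=1.558945, cosh=2.482081, sinh=2.271723; start (x,ẋ)=(0.584372, 0.711489) → end (x,ẋ)=(0.639608, -0.420766)
phase 5: p=1.2187, T=0.419, ωT=1.438762, cosh=2.226348, sinh=1.989127; start (x,ẋ)=(0.639608, -0.420766) → end (x,ẋ)=(-0.314302, -4.892125)

x = -0.3143, ẋ = -4.8921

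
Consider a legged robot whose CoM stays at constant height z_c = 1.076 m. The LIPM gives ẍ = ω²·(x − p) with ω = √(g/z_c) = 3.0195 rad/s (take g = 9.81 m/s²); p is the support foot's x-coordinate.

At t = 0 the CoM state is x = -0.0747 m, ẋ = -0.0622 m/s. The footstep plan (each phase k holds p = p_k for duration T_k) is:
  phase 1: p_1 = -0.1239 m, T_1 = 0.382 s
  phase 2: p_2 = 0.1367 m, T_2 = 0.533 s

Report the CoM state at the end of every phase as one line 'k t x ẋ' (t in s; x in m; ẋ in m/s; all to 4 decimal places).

phase 1: p=-0.1239, T=0.382, ωT=1.153449, cosh=1.742325, sinh=1.426779; start (x,ẋ)=(-0.074700, -0.062200) → end (x,ẋ)=(-0.067568, 0.103589)
phase 2: p=0.1367, T=0.533, ωT=1.609393, cosh=2.599893, sinh=2.399885; start (x,ẋ)=(-0.067568, 0.103589) → end (x,ẋ)=(-0.312044, -1.210901)

1 0.3820 -0.0676 0.1036
2 0.9150 -0.3120 -1.2109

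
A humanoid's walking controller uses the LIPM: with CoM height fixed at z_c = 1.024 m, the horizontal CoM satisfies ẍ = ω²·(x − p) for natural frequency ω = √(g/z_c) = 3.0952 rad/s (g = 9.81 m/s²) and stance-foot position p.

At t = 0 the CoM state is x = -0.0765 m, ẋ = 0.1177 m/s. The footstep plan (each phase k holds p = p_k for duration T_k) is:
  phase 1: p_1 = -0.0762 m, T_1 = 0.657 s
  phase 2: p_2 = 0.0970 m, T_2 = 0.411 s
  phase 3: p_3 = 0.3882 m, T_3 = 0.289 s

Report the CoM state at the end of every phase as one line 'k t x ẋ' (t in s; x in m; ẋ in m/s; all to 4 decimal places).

1 0.6570 0.0654 0.4539
2 1.0680 0.2773 0.7128
3 1.3570 0.4645 0.6680

phase 1: p=-0.0762, T=0.657, ωT=2.033546, cosh=3.886004, sinh=3.755133; start (x,ẋ)=(-0.076500, 0.117700) → end (x,ẋ)=(0.065429, 0.453896)
phase 2: p=0.0970, T=0.411, ωT=1.272127, cosh=1.924335, sinh=1.644100; start (x,ẋ)=(0.065429, 0.453896) → end (x,ẋ)=(0.277346, 0.712790)
phase 3: p=0.3882, T=0.289, ωT=0.894513, cosh=1.427475, sinh=1.018669; start (x,ẋ)=(0.277346, 0.712790) → end (x,ẋ)=(0.464547, 0.667970)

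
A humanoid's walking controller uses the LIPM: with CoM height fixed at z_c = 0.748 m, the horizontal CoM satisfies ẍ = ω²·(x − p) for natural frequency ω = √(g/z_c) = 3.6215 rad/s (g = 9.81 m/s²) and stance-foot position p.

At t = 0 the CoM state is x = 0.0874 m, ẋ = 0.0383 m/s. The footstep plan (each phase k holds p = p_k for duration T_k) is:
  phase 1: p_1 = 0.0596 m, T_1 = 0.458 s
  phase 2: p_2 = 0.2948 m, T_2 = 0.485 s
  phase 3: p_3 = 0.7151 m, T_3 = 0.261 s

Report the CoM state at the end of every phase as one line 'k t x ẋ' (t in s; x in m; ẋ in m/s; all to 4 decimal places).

phase 1: p=0.0596, T=0.458, ωT=1.658647, cosh=2.721298, sinh=2.530902; start (x,ẋ)=(0.087400, 0.038300) → end (x,ẋ)=(0.162018, 0.359031)
phase 2: p=0.2948, T=0.485, ωT=1.756428, cosh=2.982185, sinh=2.809524; start (x,ẋ)=(0.162018, 0.359031) → end (x,ẋ)=(0.177353, -0.280317)
phase 3: p=0.7151, T=0.261, ωT=0.945212, cosh=1.480977, sinh=1.092380; start (x,ẋ)=(0.177353, -0.280317) → end (x,ẋ)=(-0.165845, -2.542499)

1 0.4580 0.1620 0.3590
2 0.9430 0.1774 -0.2803
3 1.2040 -0.1658 -2.5425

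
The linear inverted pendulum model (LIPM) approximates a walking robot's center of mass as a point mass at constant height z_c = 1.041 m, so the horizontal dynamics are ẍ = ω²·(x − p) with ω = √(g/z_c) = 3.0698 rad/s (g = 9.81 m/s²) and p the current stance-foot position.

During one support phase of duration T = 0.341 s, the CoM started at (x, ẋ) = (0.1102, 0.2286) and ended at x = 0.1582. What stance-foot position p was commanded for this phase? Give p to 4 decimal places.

p = 0.1852

ωT = 3.0698·0.341 = 1.046802; cosh(ωT) = 1.599793, sinh(ωT) = 1.248734
x(T) = p + (x₀−p)·cosh(ωT) + (ẋ₀/ω)·sinh(ωT) ⇒ p·(1 − cosh) = x(T) − x₀·cosh − (ẋ₀/ω)·sinh
numerator   = 0.1582 − (0.1102)·1.599793 − (0.2286/3.0698)·1.248734 = -0.111087
denominator = 1 − 1.599793 = -0.599793
p = -0.111087 / -0.599793 = 0.1852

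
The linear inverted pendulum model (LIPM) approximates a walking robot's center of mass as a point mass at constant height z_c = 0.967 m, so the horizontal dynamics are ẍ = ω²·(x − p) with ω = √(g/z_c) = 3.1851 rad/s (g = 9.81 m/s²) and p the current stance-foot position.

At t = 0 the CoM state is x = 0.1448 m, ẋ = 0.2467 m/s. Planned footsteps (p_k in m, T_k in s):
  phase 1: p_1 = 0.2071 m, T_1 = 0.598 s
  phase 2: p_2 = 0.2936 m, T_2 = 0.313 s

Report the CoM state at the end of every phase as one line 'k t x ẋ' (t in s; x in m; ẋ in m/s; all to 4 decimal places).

phase 1: p=0.2071, T=0.598, ωT=1.904690, cosh=3.433096, sinh=3.284227; start (x,ẋ)=(0.144800, 0.246700) → end (x,ẋ)=(0.247596, 0.195250)
phase 2: p=0.2936, T=0.313, ωT=0.996936, cosh=1.539487, sinh=1.170479; start (x,ẋ)=(0.247596, 0.195250) → end (x,ẋ)=(0.294529, 0.129077)

1 0.5980 0.2476 0.1952
2 0.9110 0.2945 0.1291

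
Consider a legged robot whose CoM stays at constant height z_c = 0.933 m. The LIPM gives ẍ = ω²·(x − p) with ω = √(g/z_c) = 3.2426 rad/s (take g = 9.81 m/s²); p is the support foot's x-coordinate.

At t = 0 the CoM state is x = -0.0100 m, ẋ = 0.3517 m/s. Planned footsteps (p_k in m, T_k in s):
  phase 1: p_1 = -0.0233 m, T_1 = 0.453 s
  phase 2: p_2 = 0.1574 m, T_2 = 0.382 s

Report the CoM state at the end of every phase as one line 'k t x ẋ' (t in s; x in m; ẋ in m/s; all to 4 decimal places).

1 0.4530 0.2302 0.8932
2 0.8350 0.7290 2.0439

phase 1: p=-0.0233, T=0.453, ωT=1.468898, cosh=2.287312, sinh=2.057133; start (x,ẋ)=(-0.010000, 0.351700) → end (x,ẋ)=(0.230243, 0.893165)
phase 2: p=0.1574, T=0.382, ωT=1.238673, cosh=1.870400, sinh=1.580632; start (x,ẋ)=(0.230243, 0.893165) → end (x,ẋ)=(0.729025, 2.043920)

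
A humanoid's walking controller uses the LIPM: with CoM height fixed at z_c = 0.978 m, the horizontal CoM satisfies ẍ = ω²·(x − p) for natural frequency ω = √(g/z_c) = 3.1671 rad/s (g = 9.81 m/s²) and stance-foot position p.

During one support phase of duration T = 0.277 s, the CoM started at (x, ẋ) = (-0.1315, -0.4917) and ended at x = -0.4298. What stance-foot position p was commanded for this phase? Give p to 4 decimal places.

ωT = 3.1671·0.277 = 0.877287; cosh(ωT) = 1.410138, sinh(ωT) = 0.994229
x(T) = p + (x₀−p)·cosh(ωT) + (ẋ₀/ω)·sinh(ωT) ⇒ p·(1 − cosh) = x(T) − x₀·cosh − (ẋ₀/ω)·sinh
numerator   = -0.4298 − (-0.1315)·1.410138 − (-0.4917/3.1671)·0.994229 = -0.090010
denominator = 1 − 1.410138 = -0.410138
p = -0.090010 / -0.410138 = 0.2195

p = 0.2195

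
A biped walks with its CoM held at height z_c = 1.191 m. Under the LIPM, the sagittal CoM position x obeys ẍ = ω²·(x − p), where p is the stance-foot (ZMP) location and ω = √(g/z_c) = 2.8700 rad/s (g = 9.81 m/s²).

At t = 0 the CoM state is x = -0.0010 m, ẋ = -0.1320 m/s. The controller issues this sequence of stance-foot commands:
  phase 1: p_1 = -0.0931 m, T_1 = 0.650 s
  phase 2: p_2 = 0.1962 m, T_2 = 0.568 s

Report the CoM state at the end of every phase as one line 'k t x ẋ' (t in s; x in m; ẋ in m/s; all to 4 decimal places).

phase 1: p=-0.0931, T=0.650, ωT=1.865500, cosh=3.306992, sinh=3.152173; start (x,ẋ)=(-0.001000, -0.132000) → end (x,ẋ)=(0.066496, 0.396682)
phase 2: p=0.1962, T=0.568, ωT=1.630160, cosh=2.650295, sinh=2.454397; start (x,ẋ)=(0.066496, 0.396682) → end (x,ẋ)=(0.191684, 0.137672)

1 0.6500 0.0665 0.3967
2 1.2180 0.1917 0.1377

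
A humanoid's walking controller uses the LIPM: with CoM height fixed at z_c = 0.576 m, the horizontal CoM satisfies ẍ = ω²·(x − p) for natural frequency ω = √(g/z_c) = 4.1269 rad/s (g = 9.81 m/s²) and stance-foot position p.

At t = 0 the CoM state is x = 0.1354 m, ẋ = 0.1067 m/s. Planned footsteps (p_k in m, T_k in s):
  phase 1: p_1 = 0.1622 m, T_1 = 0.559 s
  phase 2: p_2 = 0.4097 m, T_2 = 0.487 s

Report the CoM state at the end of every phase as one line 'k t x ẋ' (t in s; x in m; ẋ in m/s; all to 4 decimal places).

phase 1: p=0.1622, T=0.559, ωT=2.306937, cosh=5.071590, sinh=4.972025; start (x,ẋ)=(0.135400, 0.106700) → end (x,ẋ)=(0.154832, -0.008772)
phase 2: p=0.4097, T=0.487, ωT=2.009800, cosh=3.797921, sinh=3.663906; start (x,ẋ)=(0.154832, -0.008772) → end (x,ẋ)=(-0.566057, -3.887067)

1 0.5590 0.1548 -0.0088
2 1.0460 -0.5661 -3.8871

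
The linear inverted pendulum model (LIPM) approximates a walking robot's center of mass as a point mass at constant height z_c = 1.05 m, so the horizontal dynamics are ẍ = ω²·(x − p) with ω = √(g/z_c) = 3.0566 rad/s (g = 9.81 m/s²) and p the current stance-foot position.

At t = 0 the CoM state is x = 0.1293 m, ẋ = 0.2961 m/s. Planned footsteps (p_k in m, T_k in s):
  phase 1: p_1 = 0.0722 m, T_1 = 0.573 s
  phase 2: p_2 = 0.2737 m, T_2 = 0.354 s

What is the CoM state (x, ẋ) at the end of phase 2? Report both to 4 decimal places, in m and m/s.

x = 1.2502, ẋ = 3.2007

phase 1: p=0.0722, T=0.573, ωT=1.751432, cosh=2.968187, sinh=2.794661; start (x,ẋ)=(0.129300, 0.296100) → end (x,ẋ)=(0.512409, 1.366638)
phase 2: p=0.2737, T=0.354, ωT=1.082036, cosh=1.644793, sinh=1.305889; start (x,ẋ)=(0.512409, 1.366638) → end (x,ẋ)=(1.250203, 3.200662)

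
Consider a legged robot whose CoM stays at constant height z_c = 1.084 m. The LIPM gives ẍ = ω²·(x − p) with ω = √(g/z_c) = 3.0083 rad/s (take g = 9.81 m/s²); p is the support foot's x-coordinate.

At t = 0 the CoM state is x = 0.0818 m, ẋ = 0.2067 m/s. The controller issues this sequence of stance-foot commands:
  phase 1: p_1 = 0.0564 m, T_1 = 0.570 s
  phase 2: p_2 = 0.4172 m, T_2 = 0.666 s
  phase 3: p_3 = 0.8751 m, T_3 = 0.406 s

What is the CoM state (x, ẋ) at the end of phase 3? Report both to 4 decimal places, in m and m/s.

x = 2.0609, ẋ = 4.0175

phase 1: p=0.0564, T=0.570, ωT=1.714731, cosh=2.867597, sinh=2.687584; start (x,ẋ)=(0.081800, 0.206700) → end (x,ẋ)=(0.313901, 0.798093)
phase 2: p=0.4172, T=0.666, ωT=2.003528, cosh=3.775014, sinh=3.640155; start (x,ẋ)=(0.313901, 0.798093) → end (x,ẋ)=(0.992965, 1.881613)
phase 3: p=0.8751, T=0.406, ωT=1.221370, cosh=1.843328, sinh=1.548502; start (x,ẋ)=(0.992965, 1.881613) → end (x,ẋ)=(2.060912, 4.017490)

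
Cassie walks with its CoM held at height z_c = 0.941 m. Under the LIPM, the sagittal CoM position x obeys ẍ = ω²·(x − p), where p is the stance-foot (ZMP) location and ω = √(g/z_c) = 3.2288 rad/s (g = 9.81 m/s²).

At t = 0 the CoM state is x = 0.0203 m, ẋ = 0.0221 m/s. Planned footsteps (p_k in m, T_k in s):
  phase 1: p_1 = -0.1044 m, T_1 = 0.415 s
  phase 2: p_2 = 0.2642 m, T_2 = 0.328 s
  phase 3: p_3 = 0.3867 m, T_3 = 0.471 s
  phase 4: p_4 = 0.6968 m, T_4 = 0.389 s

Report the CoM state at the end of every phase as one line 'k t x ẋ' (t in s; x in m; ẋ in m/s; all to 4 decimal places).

1 0.4150 0.1622 0.7612
2 0.7430 0.3985 0.8117
3 1.2140 0.9626 2.0287
4 1.6030 2.2151 5.2354

phase 1: p=-0.1044, T=0.415, ωT=1.339952, cosh=2.040359, sinh=1.778501; start (x,ẋ)=(0.020300, 0.022100) → end (x,ẋ)=(0.162206, 0.761172)
phase 2: p=0.2642, T=0.328, ωT=1.059046, cosh=1.615203, sinh=1.268417; start (x,ẋ)=(0.162206, 0.761172) → end (x,ẋ)=(0.398481, 0.811735)
phase 3: p=0.3867, T=0.471, ωT=1.520765, cosh=2.397134, sinh=2.178589; start (x,ẋ)=(0.398481, 0.811735) → end (x,ẋ)=(0.962649, 2.028711)
phase 4: p=0.6968, T=0.389, ωT=1.256003, cosh=1.898075, sinh=1.613285; start (x,ẋ)=(0.962649, 2.028711) → end (x,ẋ)=(2.215055, 5.235444)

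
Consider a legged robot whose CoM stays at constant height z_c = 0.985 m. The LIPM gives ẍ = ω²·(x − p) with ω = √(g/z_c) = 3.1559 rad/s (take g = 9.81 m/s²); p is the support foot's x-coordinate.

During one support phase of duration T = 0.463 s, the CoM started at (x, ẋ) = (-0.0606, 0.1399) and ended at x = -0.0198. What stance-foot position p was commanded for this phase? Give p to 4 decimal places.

ωT = 3.1559·0.463 = 1.461182; cosh(ωT) = 2.271506, sinh(ωT) = 2.039544
x(T) = p + (x₀−p)·cosh(ωT) + (ẋ₀/ω)·sinh(ωT) ⇒ p·(1 − cosh) = x(T) − x₀·cosh − (ẋ₀/ω)·sinh
numerator   = -0.0198 − (-0.0606)·2.271506 − (0.1399/3.1559)·2.039544 = 0.027441
denominator = 1 − 2.271506 = -1.271506
p = 0.027441 / -1.271506 = -0.0216

p = -0.0216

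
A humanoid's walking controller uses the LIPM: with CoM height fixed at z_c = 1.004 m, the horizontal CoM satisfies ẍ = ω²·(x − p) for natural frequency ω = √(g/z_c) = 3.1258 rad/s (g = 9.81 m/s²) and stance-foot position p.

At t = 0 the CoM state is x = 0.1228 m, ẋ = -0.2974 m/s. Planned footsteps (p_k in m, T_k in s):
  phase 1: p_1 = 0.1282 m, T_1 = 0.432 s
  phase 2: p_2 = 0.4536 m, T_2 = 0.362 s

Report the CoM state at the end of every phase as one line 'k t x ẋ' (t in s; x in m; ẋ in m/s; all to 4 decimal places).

1 0.4320 -0.0542 -0.6427
2 0.7940 -0.7010 -3.3045

phase 1: p=0.1282, T=0.432, ωT=1.350346, cosh=2.058955, sinh=1.799804; start (x,ẋ)=(0.122800, -0.297400) → end (x,ẋ)=(-0.054158, -0.642713)
phase 2: p=0.4536, T=0.362, ωT=1.131540, cosh=1.711481, sinh=1.388945; start (x,ẋ)=(-0.054158, -0.642713) → end (x,ẋ)=(-0.701007, -3.304456)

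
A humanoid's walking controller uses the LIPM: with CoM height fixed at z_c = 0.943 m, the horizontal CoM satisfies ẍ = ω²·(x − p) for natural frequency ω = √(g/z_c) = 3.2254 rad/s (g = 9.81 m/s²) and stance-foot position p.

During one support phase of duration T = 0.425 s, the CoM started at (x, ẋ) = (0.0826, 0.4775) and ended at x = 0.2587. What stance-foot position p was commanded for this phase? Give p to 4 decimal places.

p = 0.1708

ωT = 3.2254·0.425 = 1.370795; cosh(ωT) = 2.096193, sinh(ωT) = 1.842288
x(T) = p + (x₀−p)·cosh(ωT) + (ẋ₀/ω)·sinh(ωT) ⇒ p·(1 − cosh) = x(T) − x₀·cosh − (ẋ₀/ω)·sinh
numerator   = 0.2587 − (0.0826)·2.096193 − (0.4775/3.2254)·1.842288 = -0.187185
denominator = 1 − 2.096193 = -1.096193
p = -0.187185 / -1.096193 = 0.1708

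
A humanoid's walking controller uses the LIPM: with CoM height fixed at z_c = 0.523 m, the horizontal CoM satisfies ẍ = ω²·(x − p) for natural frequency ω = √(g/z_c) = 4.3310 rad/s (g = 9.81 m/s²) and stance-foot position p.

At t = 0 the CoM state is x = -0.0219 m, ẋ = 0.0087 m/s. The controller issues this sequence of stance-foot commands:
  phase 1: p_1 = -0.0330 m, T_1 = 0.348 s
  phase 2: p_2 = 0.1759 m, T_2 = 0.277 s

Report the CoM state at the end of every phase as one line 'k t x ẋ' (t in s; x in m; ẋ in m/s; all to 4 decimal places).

1 0.3480 -0.0024 0.1238
2 0.6250 -0.1037 -0.9412

phase 1: p=-0.0330, T=0.348, ωT=1.507188, cosh=2.367776, sinh=2.146244; start (x,ẋ)=(-0.021900, 0.008700) → end (x,ẋ)=(-0.002406, 0.123778)
phase 2: p=0.1759, T=0.277, ωT=1.199687, cosh=1.810183, sinh=1.508895; start (x,ẋ)=(-0.002406, 0.123778) → end (x,ẋ)=(-0.103744, -0.941175)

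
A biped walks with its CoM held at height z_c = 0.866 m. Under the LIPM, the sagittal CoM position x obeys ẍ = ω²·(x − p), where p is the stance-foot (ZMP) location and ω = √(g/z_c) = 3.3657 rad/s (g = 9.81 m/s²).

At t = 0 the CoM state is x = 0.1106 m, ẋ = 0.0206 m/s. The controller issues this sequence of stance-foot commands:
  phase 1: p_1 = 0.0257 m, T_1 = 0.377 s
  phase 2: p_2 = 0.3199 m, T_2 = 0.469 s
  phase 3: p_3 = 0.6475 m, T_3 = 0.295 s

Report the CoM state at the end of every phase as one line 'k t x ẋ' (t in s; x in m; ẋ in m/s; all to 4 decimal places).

phase 1: p=0.0257, T=0.377, ωT=1.268869, cosh=1.918988, sinh=1.637839; start (x,ẋ)=(0.110600, 0.020600) → end (x,ẋ)=(0.198647, 0.507540)
phase 2: p=0.3199, T=0.469, ωT=1.578513, cosh=2.527012, sinh=2.320731; start (x,ẋ)=(0.198647, 0.507540) → end (x,ẋ)=(0.363452, 0.335464)
phase 3: p=0.6475, T=0.295, ωT=0.992881, cosh=1.534754, sinh=1.164246; start (x,ẋ)=(0.363452, 0.335464) → end (x,ẋ)=(0.327599, -0.598187)

1 0.3770 0.1986 0.5075
2 0.8460 0.3635 0.3355
3 1.1410 0.3276 -0.5982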